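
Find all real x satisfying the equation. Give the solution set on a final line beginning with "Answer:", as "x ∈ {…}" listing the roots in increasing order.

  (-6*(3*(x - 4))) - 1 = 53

Step 1. [(-6*(3*(x - 4))) - 1 = 53] the outer -1 inverts by adding 1, so sub: -6*(3*(x - 4)) = 54.
Step 2. [-6*(3*(x - 4)) = 54] LHS = -6·(…); ÷-6 both sides. So div: 3*(x - 4) = -9.
Step 3. [3*(x - 4) = -9] 3 out front; divide by 3. So div: x - 4 = -3.
Step 4. [x - 4 = -3] add 4: x sits inside (… - 4). So sub: x = 1.

Answer: x ∈ {1}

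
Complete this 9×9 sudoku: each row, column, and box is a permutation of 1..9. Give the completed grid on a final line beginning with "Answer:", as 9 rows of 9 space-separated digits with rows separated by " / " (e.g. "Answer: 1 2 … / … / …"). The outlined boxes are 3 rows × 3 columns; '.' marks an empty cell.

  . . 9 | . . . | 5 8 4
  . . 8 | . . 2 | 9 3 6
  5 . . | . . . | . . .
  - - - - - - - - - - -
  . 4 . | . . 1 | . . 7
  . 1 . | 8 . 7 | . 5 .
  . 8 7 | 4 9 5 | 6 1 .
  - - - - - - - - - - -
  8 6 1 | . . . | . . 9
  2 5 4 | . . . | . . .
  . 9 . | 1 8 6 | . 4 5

Step 1. [r1c6∈{3}] r1c6's peers cover all but 3. So r1c6=3.
Step 2. [r9c7∈{2,3,7}] 2 has one home in row 9: r9c7 ⇒ r9c7=2.
Step 3. [r7c8∈{7}] only 7 remains possible at r7c8, so r7c8=7.
Step 4. [r2c2∈{7}] r2c2 is down to just 7, so r2c2=7.
Step 5. [r7c7∈{3}] r7c7 has the single candidate 3. So r7c7=3.
Step 6. [r6c1∈{3}] r6c1 is down to just 3, so r6c1=3.
Step 7. [r3c8∈{2}] r3c8 is down to just 2. So r3c8=2.
Step 8. [r3c7∈{1,7}] col 7 places 7 nowhere but r3c7, so r3c7=7.
Step 9. [r2c4∈{5}] nothing but 5 survives at r2c4 ⇒ r2c4=5.
Step 10. [r8c7∈{1,8}] col 7 places 1 nowhere but r8c7, so r8c7=1.
Step 11. [r7c4∈{2}] nothing but 2 survives at r7c4, so r7c4=2.
Step 12. [r5c9∈{2,3}] across col 9, 3 lands solely at r5c9 ⇒ r5c9=3.
Step 13. [r8c6∈{9}] r8c6 is down to just 9 ⇒ r8c6=9.
Step 14. [r2c1∈{1,4}] across col 1, 4 lands solely at r2c1 ⇒ r2c1=4.
Step 15. [r5c1∈{6,9}] r5c1 is the only open cell in row 5 admitting 9 ⇒ r5c1=9.
Step 16. [r4c1∈{6}] nothing but 6 survives at r4c1 ⇒ r4c1=6.
Step 17. [r3c3∈{3,6}] col 3 places 6 nowhere but r3c3, so r3c3=6.
Step 18. [r5c3∈{2}] r5c3 is down to just 2. So r5c3=2.
Step 19. [r7c6∈{4}] r7c6 has the single candidate 4. So r7c6=4.
Step 20. [r2c5∈{1}] only 1 remains possible at r2c5, so r2c5=1.
Step 21. [r4c4∈{3}] only 3 remains possible at r4c4. So r4c4=3.
Step 22. [r8c4∈{7}] r8c4 has the single candidate 7, so r8c4=7.
Step 23. [r5c5∈{6}] r5c5 has the single candidate 6, so r5c5=6.
Step 24. [r1c1∈{1}] r1c1 has the single candidate 1 ⇒ r1c1=1.
Step 25. [r3c5∈{4}] r3c5 is down to just 4 ⇒ r3c5=4.
Step 26. [r4c7∈{8}] nothing but 8 survives at r4c7. So r4c7=8.
Step 27. [r3c2∈{3}] nothing but 3 survives at r3c2. So r3c2=3.
Step 28. [r8c5∈{3}] r8c5's peers cover all but 3 ⇒ r8c5=3.
Step 29. [r1c2∈{2}] only 2 remains possible at r1c2, so r1c2=2.
Step 30. [r4c3∈{5}] r4c3 is down to just 5 ⇒ r4c3=5.
Step 31. [r3c4∈{9}] r3c4 is down to just 9, so r3c4=9.
Step 32. [r3c6∈{8}] only 8 remains possible at r3c6 ⇒ r3c6=8.
Step 33. [r8c9∈{8}] only 8 remains possible at r8c9. So r8c9=8.
Step 34. [r6c9∈{2}] r6c9 is down to just 2. So r6c9=2.
Step 35. [r4c5∈{2}] only 2 remains possible at r4c5, so r4c5=2.
Step 36. [r1c5∈{7}] only 7 remains possible at r1c5 ⇒ r1c5=7.
Step 37. [r1c4∈{6}] r1c4 has the single candidate 6. So r1c4=6.
Step 38. [r8c8∈{6}] nothing but 6 survives at r8c8. So r8c8=6.
Step 39. [r9c3∈{3}] r9c3 has the single candidate 3. So r9c3=3.
Step 40. [r4c8∈{9}] r4c8's peers cover all but 9 ⇒ r4c8=9.
Step 41. [r5c7∈{4}] r5c7 is down to just 4. So r5c7=4.
Step 42. [r9c1∈{7}] r9c1 has the single candidate 7 ⇒ r9c1=7.
Step 43. [r7c5∈{5}] nothing but 5 survives at r7c5. So r7c5=5.
Step 44. [r3c9∈{1}] nothing but 1 survives at r3c9 ⇒ r3c9=1.

Answer: 1 2 9 6 7 3 5 8 4 / 4 7 8 5 1 2 9 3 6 / 5 3 6 9 4 8 7 2 1 / 6 4 5 3 2 1 8 9 7 / 9 1 2 8 6 7 4 5 3 / 3 8 7 4 9 5 6 1 2 / 8 6 1 2 5 4 3 7 9 / 2 5 4 7 3 9 1 6 8 / 7 9 3 1 8 6 2 4 5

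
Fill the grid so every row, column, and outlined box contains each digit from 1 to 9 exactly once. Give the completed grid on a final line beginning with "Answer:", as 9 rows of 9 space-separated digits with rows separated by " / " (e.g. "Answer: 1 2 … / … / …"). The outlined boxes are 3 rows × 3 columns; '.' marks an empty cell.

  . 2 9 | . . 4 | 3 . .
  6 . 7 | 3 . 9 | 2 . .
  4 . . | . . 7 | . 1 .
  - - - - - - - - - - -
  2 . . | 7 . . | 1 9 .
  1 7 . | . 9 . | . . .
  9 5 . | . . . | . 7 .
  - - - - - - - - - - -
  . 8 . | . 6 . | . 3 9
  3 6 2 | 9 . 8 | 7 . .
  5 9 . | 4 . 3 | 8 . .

Step 1. [r3c3∈{3,5,8}] in col 3, 5 fits only at r3c3 ⇒ r3c3=5.
Step 2. [r4c2∈{3,4}] 4 has one home in col 2: r4c2. So r4c2=4.
Step 3. [r6c5∈{1,2,3,4,8}] 4 has one home in col 5: r6c5. So r6c5=4.
Step 4. [r6c7∈{6}] r6c7 has the single candidate 6 ⇒ r6c7=6.
Step 5. [r1c1∈{8}] r1c1's peers cover all but 8. So r1c1=8.
Step 6. [r4c5∈{3,5,8}] in col 5, 3 fits only at r4c5 ⇒ r4c5=3.
Step 7. [r9c3∈{1}] only 1 remains possible at r9c3, so r9c3=1.
Step 8. [r8c9∈{1,4,5}] in col 9, 1 fits only at r8c9. So r8c9=1.
Step 9. [r8c5∈{5}] nothing but 5 survives at r8c5 ⇒ r8c5=5.
Step 10. [r1c4∈{1,5,6}] r1c4 is the only open cell in box 2 admitting 5 ⇒ r1c4=5.
Step 11. [r3c4∈{2,6,8}] box 2 places 6 nowhere but r3c4. So r3c4=6.
Step 12. [r3c9∈{8}] r3c9 has the single candidate 8. So r3c9=8.
Step 13. [r4c9∈{5}] only 5 remains possible at r4c9, so r4c9=5.
Step 14. [r5c8∈{2,4,8}] r5c8 is the only open cell in col 8 admitting 8. So r5c8=8.
Step 15. [r5c4∈{2}] only 2 remains possible at r5c4. So r5c4=2.
Step 16. [r9c8∈{2,6}] 2 has one home in col 8: r9c8. So r9c8=2.
Step 17. [r4c6∈{6}] r4c6 is down to just 6 ⇒ r4c6=6.
Step 18. [r7c4∈{1}] r7c4's peers cover all but 1 ⇒ r7c4=1.
Step 19. [r2c9∈{4}] nothing but 4 survives at r2c9, so r2c9=4.
Step 20. [r5c9∈{3}] r5c9 has the single candidate 3. So r5c9=3.
Step 21. [r5c7∈{4}] r5c7's peers cover all but 4, so r5c7=4.
Step 22. [r1c5∈{1}] r1c5 is down to just 1 ⇒ r1c5=1.
Step 23. [r1c9∈{6,7}] across row 1, 7 lands solely at r1c9. So r1c9=7.
Step 24. [r4c3∈{8}] r4c3 has the single candidate 8. So r4c3=8.
Step 25. [r5c6∈{5}] r5c6 is down to just 5 ⇒ r5c6=5.
Step 26. [r7c6∈{2}] r7c6 is down to just 2, so r7c6=2.
Step 27. [r8c8∈{4}] r8c8's peers cover all but 4. So r8c8=4.
Step 28. [r6c4∈{8}] nothing but 8 survives at r6c4, so r6c4=8.
Step 29. [r6c3∈{3}] r6c3 has the single candidate 3 ⇒ r6c3=3.
Step 30. [r2c5∈{8}] only 8 remains possible at r2c5, so r2c5=8.
Step 31. [r2c8∈{5}] nothing but 5 survives at r2c8, so r2c8=5.
Step 32. [r7c7∈{5}] r7c7 has the single candidate 5 ⇒ r7c7=5.
Step 33. [r9c9∈{6}] only 6 remains possible at r9c9. So r9c9=6.
Step 34. [r2c2∈{1}] r2c2 is down to just 1, so r2c2=1.
Step 35. [r3c7∈{9}] r3c7's peers cover all but 9. So r3c7=9.
Step 36. [r7c1∈{7}] r7c1's peers cover all but 7, so r7c1=7.
Step 37. [r9c5∈{7}] nothing but 7 survives at r9c5, so r9c5=7.
Step 38. [r5c3∈{6}] r5c3 is down to just 6. So r5c3=6.
Step 39. [r6c6∈{1}] only 1 remains possible at r6c6 ⇒ r6c6=1.
Step 40. [r1c8∈{6}] only 6 remains possible at r1c8, so r1c8=6.
Step 41. [r3c2∈{3}] only 3 remains possible at r3c2 ⇒ r3c2=3.
Step 42. [r7c3∈{4}] nothing but 4 survives at r7c3, so r7c3=4.
Step 43. [r6c9∈{2}] nothing but 2 survives at r6c9, so r6c9=2.
Step 44. [r3c5∈{2}] r3c5 has the single candidate 2 ⇒ r3c5=2.

Answer: 8 2 9 5 1 4 3 6 7 / 6 1 7 3 8 9 2 5 4 / 4 3 5 6 2 7 9 1 8 / 2 4 8 7 3 6 1 9 5 / 1 7 6 2 9 5 4 8 3 / 9 5 3 8 4 1 6 7 2 / 7 8 4 1 6 2 5 3 9 / 3 6 2 9 5 8 7 4 1 / 5 9 1 4 7 3 8 2 6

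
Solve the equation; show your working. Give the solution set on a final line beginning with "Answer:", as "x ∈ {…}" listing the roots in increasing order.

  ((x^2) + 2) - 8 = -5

Step 1. [((x^2) + 2) - 8 = -5] add 8: x sits inside (… - 8), so sub: (x^2) + 2 = 3.
Step 2. [(x^2) + 2 = 3] peel the +2: subtract 2 from each side. So sub: x^2 = 1.
Step 3. [x^2 = 1] √ both sides: 1 ≥ 0 gives two branches, so sqrt: x = 1 or -1.

Answer: x ∈ {-1, 1}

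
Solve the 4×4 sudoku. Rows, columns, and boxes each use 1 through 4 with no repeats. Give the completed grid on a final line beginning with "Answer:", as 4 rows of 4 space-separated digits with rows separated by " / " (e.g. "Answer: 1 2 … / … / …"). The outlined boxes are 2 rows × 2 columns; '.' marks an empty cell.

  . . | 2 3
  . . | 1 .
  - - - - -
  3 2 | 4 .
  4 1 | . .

Step 1. [r2c2∈{3,4}] in row 2, 3 fits only at r2c2 ⇒ r2c2=3.
Step 2. [r4c3∈{3}] only 3 remains possible at r4c3, so r4c3=3.
Step 3. [r2c1∈{2}] nothing but 2 survives at r2c1, so r2c1=2.
Step 4. [r3c4∈{1}] only 1 remains possible at r3c4. So r3c4=1.
Step 5. [r4c4∈{2}] r4c4 has the single candidate 2, so r4c4=2.
Step 6. [r1c2∈{4}] only 4 remains possible at r1c2 ⇒ r1c2=4.
Step 7. [r1c1∈{1}] only 1 remains possible at r1c1 ⇒ r1c1=1.
Step 8. [r2c4∈{4}] r2c4 has the single candidate 4. So r2c4=4.

Answer: 1 4 2 3 / 2 3 1 4 / 3 2 4 1 / 4 1 3 2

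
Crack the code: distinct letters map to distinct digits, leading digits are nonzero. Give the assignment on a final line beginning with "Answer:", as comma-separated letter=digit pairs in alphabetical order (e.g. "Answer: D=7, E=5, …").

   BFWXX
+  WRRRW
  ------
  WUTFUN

Step 1. [col 1: X + W ≡ N (mod 10)] column 1 (X + W ≡ N (mod 10), carry-in 0) doesn't pin N yet; pick N=4 and continue. So N=4.
Step 2. [col 1: X + W ≡ N (mod 10)] column 1 (X + W ≡ N (mod 10), carry-in 0) doesn't pin W yet; pick W=1 and continue ⇒ W=1.
Step 3. [col 1: X + W ≡ N (mod 10)] column 1 reads X+W+carry(0)=N with W=1, N=4; with digits 1,4 already taken and all letters distinct, the only value for X is 3 ⇒ X=3.
Step 4. [col 2: X + R ≡ U (mod 10)] no forcing yet in column 2 (carry-in 0); R=7 is free and consistent — try it ⇒ R=7.
Step 5. [col 2: X + R ≡ U (mod 10)] column 2: given X=3, R=7, carry-in 0, and digits 1,3,4,7 already taken and all letters distinct, X+R≡U (mod 10) forces U=0 ⇒ U=0.
Step 6. [col 3: W + R ≡ F (mod 10)] in column 3 we have W+R≡F with carry-in 1; given W=1, R=7 and digits 0,1,3,4,7 already taken and all letters distinct, that pins F to 9 ⇒ F=9.
Step 7. [col 4: F + R ≡ T (mod 10)] column 4: given F=9, R=7, carry-in 0, and digits 0,1,3,4,7,9 already taken and all letters distinct, F+R≡T (mod 10) forces T=6. So T=6.
Step 8. [col 5: B + W ≡ U (mod 10)] from column 5 (W=1, U=0, carry-in 1, digits 0,1,3,4,6,7,9 already taken and all letters distinct): B must equal 8 ⇒ B=8.

Answer: B=8, F=9, N=4, R=7, T=6, U=0, W=1, X=3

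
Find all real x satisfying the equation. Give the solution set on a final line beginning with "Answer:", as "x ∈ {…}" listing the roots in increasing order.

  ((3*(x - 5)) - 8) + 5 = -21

Step 1. [((3*(x - 5)) - 8) + 5 = -21] 5 comes off first (subtract 5). So sub: (3*(x - 5)) - 8 = -26.
Step 2. [(3*(x - 5)) - 8 = -26] 8 comes off first (add 8) ⇒ sub: 3*(x - 5) = -18.
Step 3. [3*(x - 5) = -18] 3·(inner) — divide through by 3. So div: x - 5 = -6.
Step 4. [x - 5 = -6] the outer -5 inverts by adding 5. So sub: x = -1.

Answer: x ∈ {-1}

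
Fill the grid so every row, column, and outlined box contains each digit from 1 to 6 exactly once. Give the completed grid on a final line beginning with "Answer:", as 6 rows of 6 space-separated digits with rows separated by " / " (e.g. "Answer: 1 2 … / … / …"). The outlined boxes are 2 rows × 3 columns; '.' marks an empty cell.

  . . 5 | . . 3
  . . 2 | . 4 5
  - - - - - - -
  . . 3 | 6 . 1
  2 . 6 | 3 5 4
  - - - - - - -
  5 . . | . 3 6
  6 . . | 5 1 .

Step 1. [r2c2∈{1,3,6}] r2c2 is the only open cell in row 2 admitting 6 ⇒ r2c2=6.
Step 2. [r6c3∈{4}] only 4 remains possible at r6c3 ⇒ r6c3=4.
Step 3. [r4c2∈{1}] only 1 remains possible at r4c2. So r4c2=1.
Step 4. [r5c2∈{2}] r5c2 is down to just 2. So r5c2=2.
Step 5. [r3c1∈{4}] r3c1 is down to just 4, so r3c1=4.
Step 6. [r2c4∈{1}] r2c4 is down to just 1, so r2c4=1.
Step 7. [r1c5∈{2,6}] across row 1, 6 lands solely at r1c5, so r1c5=6.
Step 8. [r6c6∈{2}] r6c6 is down to just 2, so r6c6=2.
Step 9. [r3c2∈{5}] nothing but 5 survives at r3c2 ⇒ r3c2=5.
Step 10. [r1c4∈{2}] nothing but 2 survives at r1c4. So r1c4=2.
Step 11. [r5c4∈{4}] only 4 remains possible at r5c4 ⇒ r5c4=4.
Step 12. [r2c1∈{3}] r2c1 has the single candidate 3 ⇒ r2c1=3.
Step 13. [r1c1∈{1}] r1c1 has the single candidate 1, so r1c1=1.
Step 14. [r1c2∈{4}] nothing but 4 survives at r1c2. So r1c2=4.
Step 15. [r5c3∈{1}] nothing but 1 survives at r5c3. So r5c3=1.
Step 16. [r6c2∈{3}] only 3 remains possible at r6c2, so r6c2=3.
Step 17. [r3c5∈{2}] r3c5 is down to just 2. So r3c5=2.

Answer: 1 4 5 2 6 3 / 3 6 2 1 4 5 / 4 5 3 6 2 1 / 2 1 6 3 5 4 / 5 2 1 4 3 6 / 6 3 4 5 1 2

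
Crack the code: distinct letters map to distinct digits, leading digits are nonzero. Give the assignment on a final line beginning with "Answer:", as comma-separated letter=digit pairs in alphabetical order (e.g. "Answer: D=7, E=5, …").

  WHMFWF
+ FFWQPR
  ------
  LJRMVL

Step 1. [col 1: F + R ≡ L (mod 10)] no forcing yet in column 1 (carry-in 0); R=5 is free and consistent — try it. So R=5.
Step 2. [col 1: F + R ≡ L (mod 10)] no forcing yet in column 1 (carry-in 0); F=3 is free and consistent — try it. So F=3.
Step 3. [col 1: F + R ≡ L (mod 10)] from column 1 (F=3, R=5, carry-in 0, digits 3,5 already taken and all letters distinct): L must equal 8 ⇒ L=8.
Step 4. [col 2: W + P ≡ V (mod 10)] column 2 (W + P ≡ V (mod 10), carry-in 0) doesn't pin W yet; pick W=4 and continue. So W=4.
Step 5. [col 2: W + P ≡ V (mod 10)] no forcing yet in column 2 (carry-in 0); V=1 is free and consistent — try it, so V=1.
Step 6. [col 2: W + P ≡ V (mod 10)] in column 2 we have W+P≡V with carry-in 0; given W=4, V=1 and digits 1,3,4,5,8 already taken and all letters distinct, that pins P to 7. So P=7.
Step 7. [col 3: F + Q ≡ M (mod 10)] Q=6 is one option consistent with column 3 (F + Q ≡ M (mod 10), carry-in 1) — take it ⇒ Q=6.
Step 8. [col 3: F + Q ≡ M (mod 10)] in column 3 we have F+Q≡M with carry-in 1; given F=3, Q=6 and digits 1,3,4,5,6,7,8 already taken and all letters distinct, that pins M to 0 ⇒ M=0.
Step 9. [col 5: H + F ≡ J (mod 10)] in column 5 we have H+F≡J with carry-in 0; given F=3 and digits 0,1,3,4,5,6,7,8 already taken and all letters distinct, that pins J to 2 ⇒ J=2.
Step 10. [col 5: H + F ≡ J (mod 10)] column 5 reads H+F+carry(0)=J with F=3, J=2; with digits 0,1,2,3,4,5,6,7,8 already taken and all letters distinct, the only value for H is 9 ⇒ H=9.

Answer: F=3, H=9, J=2, L=8, M=0, P=7, Q=6, R=5, V=1, W=4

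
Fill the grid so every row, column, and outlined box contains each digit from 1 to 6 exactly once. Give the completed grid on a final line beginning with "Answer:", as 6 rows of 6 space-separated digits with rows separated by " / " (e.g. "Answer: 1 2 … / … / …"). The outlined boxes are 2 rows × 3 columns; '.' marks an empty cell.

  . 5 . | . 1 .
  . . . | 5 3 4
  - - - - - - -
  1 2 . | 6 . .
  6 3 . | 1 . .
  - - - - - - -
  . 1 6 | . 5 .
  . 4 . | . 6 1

Step 1. [r1c4∈{2}] r1c4 is down to just 2, so r1c4=2.
Step 2. [r6c4∈{3}] nothing but 3 survives at r6c4, so r6c4=3.
Step 3. [r2c1∈{2}] r2c1's peers cover all but 2 ⇒ r2c1=2.
Step 4. [r1c1∈{3,4}] col 1 places 4 nowhere but r1c1, so r1c1=4.
Step 5. [r4c5∈{2,4}] in col 5, 2 fits only at r4c5 ⇒ r4c5=2.
Step 6. [r4c3∈{4,5}] r4c3 is the only open cell in row 4 admitting 4 ⇒ r4c3=4.
Step 7. [r3c3∈{5}] r3c3 is down to just 5 ⇒ r3c3=5.
Step 8. [r5c1∈{3}] nothing but 3 survives at r5c1, so r5c1=3.
Step 9. [r2c3∈{1}] r2c3 has the single candidate 1, so r2c3=1.
Step 10. [r3c6∈{3}] r3c6 has the single candidate 3, so r3c6=3.
Step 11. [r3c5∈{4}] r3c5's peers cover all but 4, so r3c5=4.
Step 12. [r6c3∈{2}] only 2 remains possible at r6c3, so r6c3=2.
Step 13. [r4c6∈{5}] r4c6's peers cover all but 5 ⇒ r4c6=5.
Step 14. [r5c6∈{2}] r5c6 has the single candidate 2, so r5c6=2.
Step 15. [r1c6∈{6}] nothing but 6 survives at r1c6. So r1c6=6.
Step 16. [r2c2∈{6}] r2c2 has the single candidate 6 ⇒ r2c2=6.
Step 17. [r6c1∈{5}] r6c1 is down to just 5, so r6c1=5.
Step 18. [r1c3∈{3}] r1c3 has the single candidate 3 ⇒ r1c3=3.
Step 19. [r5c4∈{4}] r5c4's peers cover all but 4 ⇒ r5c4=4.

Answer: 4 5 3 2 1 6 / 2 6 1 5 3 4 / 1 2 5 6 4 3 / 6 3 4 1 2 5 / 3 1 6 4 5 2 / 5 4 2 3 6 1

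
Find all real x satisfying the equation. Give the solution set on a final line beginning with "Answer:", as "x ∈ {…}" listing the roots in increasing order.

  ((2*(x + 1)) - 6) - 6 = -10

Step 1. [((2*(x + 1)) - 6) - 6 = -10] peel the -6: add 6 from each side. So sub: (2*(x + 1)) - 6 = -4.
Step 2. [(2*(x + 1)) - 6 = -4] 2 | LHS and 2 | -4: pull 2 out, so factor: (x + 1) - 3 = -2.
Step 3. [(x + 1) - 3 = -2] 3 comes off first (add 3). So sub: x + 1 = 1.
Step 4. [x + 1 = 1] 1 comes off first (subtract 1) ⇒ sub: x = 0.

Answer: x ∈ {0}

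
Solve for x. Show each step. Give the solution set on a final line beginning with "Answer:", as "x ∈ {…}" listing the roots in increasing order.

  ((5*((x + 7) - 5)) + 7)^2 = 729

Step 1. [((5*((x + 7) - 5)) + 7)^2 = 729] 729 ≥ 0, LHS is (·)² — take ±√, so sqrt: (5*((x + 7) - 5)) + 7 = 27 or -27.
Step 2. [(5*((x + 7) - 5)) + 7 = 27 or -27] subtract 7: x sits inside (… + 7) ⇒ sub: 5*((x + 7) - 5) = 20 or -34.
Step 3. [5*((x + 7) - 5) = 20 or -34] LHS = 5·(…); ÷5 both sides, so div: (x + 7) - 5 = 4 or -34/5.
Step 4. [(x + 7) - 5 = 4 or -34/5] 5 comes off first (add 5), so sub: x + 7 = 9 or -9/5.
Step 5. [x + 7 = 9 or -9/5] peel the +7: subtract 7 from each side, so sub: x = 2 or -44/5.

Answer: x ∈ {-44/5, 2}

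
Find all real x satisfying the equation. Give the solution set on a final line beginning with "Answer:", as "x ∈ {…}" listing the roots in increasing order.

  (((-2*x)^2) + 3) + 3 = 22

Step 1. [(((-2*x)^2) + 3) + 3 = 22] the outer +3 inverts by subtracting 3 ⇒ sub: ((-2*x)^2) + 3 = 19.
Step 2. [((-2*x)^2) + 3 = 19] 3 comes off first (subtract 3), so sub: (-2*x)^2 = 16.
Step 3. [(-2*x)^2 = 16] LHS squared, RHS 16 ≥ 0: apply √ (±). So sqrt: -2*x = 4 or -4.
Step 4. [-2*x = 4 or -4] leading coefficient -2: divide by -2 ⇒ div: x = -2 or 2.

Answer: x ∈ {-2, 2}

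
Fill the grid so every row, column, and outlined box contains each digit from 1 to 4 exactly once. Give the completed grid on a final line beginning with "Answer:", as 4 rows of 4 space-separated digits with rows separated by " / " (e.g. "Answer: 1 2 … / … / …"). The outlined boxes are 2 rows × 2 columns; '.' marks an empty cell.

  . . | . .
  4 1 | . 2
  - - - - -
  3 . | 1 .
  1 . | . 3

Step 1. [r3c2∈{2,4}] across row 3, 2 lands solely at r3c2. So r3c2=2.
Step 2. [r3c4∈{4}] nothing but 4 survives at r3c4, so r3c4=4.
Step 3. [r1c2∈{3}] r1c2 has the single candidate 3 ⇒ r1c2=3.
Step 4. [r2c3∈{3}] r2c3 is down to just 3, so r2c3=3.
Step 5. [r1c1∈{2}] nothing but 2 survives at r1c1 ⇒ r1c1=2.
Step 6. [r1c4∈{1}] r1c4's peers cover all but 1 ⇒ r1c4=1.
Step 7. [r4c2∈{4}] r4c2 is down to just 4, so r4c2=4.
Step 8. [r1c3∈{4}] r1c3 has the single candidate 4, so r1c3=4.
Step 9. [r4c3∈{2}] r4c3 is down to just 2, so r4c3=2.

Answer: 2 3 4 1 / 4 1 3 2 / 3 2 1 4 / 1 4 2 3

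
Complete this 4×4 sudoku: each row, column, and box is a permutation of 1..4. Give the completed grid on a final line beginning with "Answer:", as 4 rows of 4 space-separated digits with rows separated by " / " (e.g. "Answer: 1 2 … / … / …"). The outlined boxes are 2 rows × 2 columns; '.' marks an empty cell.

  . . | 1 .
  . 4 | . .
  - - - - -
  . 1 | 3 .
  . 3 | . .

Step 1. [r2c3∈{2}] only 2 remains possible at r2c3 ⇒ r2c3=2.
Step 2. [r1c4∈{3,4}] 4 has one home in row 1: r1c4, so r1c4=4.
Step 3. [r1c1∈{2,3}] in row 1, 3 fits only at r1c1. So r1c1=3.
Step 4. [r3c4∈{2}] r3c4 has the single candidate 2. So r3c4=2.
Step 5. [r3c1∈{4}] nothing but 4 survives at r3c1. So r3c1=4.
Step 6. [r4c3∈{4}] r4c3 has the single candidate 4, so r4c3=4.
Step 7. [r4c1∈{2}] r4c1's peers cover all but 2 ⇒ r4c1=2.
Step 8. [r1c2∈{2}] nothing but 2 survives at r1c2 ⇒ r1c2=2.
Step 9. [r2c4∈{3}] only 3 remains possible at r2c4. So r2c4=3.
Step 10. [r2c1∈{1}] r2c1 is down to just 1, so r2c1=1.
Step 11. [r4c4∈{1}] r4c4 has the single candidate 1, so r4c4=1.

Answer: 3 2 1 4 / 1 4 2 3 / 4 1 3 2 / 2 3 4 1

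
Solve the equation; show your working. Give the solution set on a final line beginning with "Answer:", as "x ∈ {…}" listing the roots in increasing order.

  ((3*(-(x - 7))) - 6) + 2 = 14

Step 1. [((3*(-(x - 7))) - 6) + 2 = 14] peel the +2: subtract 2 from each side ⇒ sub: (3*(-(x - 7))) - 6 = 12.
Step 2. [(3*(-(x - 7))) - 6 = 12] 3 | LHS and 3 | 12: pull 3 out. So factor: (-(x - 7)) - 2 = 4.
Step 3. [(-(x - 7)) - 2 = 4] peel the -2: add 2 from each side. So sub: -(x - 7) = 6.
Step 4. [-(x - 7) = 6] leading − — multiply by −1, so neg: x - 7 = -6.
Step 5. [x - 7 = -6] add 7: x sits inside (… - 7), so sub: x = 1.

Answer: x ∈ {1}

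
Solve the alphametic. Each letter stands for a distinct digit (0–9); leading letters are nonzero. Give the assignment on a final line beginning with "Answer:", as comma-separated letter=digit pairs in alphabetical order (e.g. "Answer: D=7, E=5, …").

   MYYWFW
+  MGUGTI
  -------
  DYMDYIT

Step 1. [D] the sum has 7 digits but both addends have 6; that extra leading digit D is the final carry, namely 1, so D=1.
Step 2. [col 1: W + I ≡ T (mod 10)] W=9 is one option consistent with column 1 (W + I ≡ T (mod 10), carry-in 0) — take it, so W=9.
Step 3. [col 1: W + I ≡ T (mod 10)] several values work for I in column 1 (W + I ≡ T (mod 10), carry-in 0); try I=5. So I=5.
Step 4. [col 1: W + I ≡ T (mod 10)] from column 1 (W=9, I=5, carry-in 0, digits 1,5,9 already taken and all letters distinct): T must equal 4. So T=4.
Step 5. [col 2: F + T ≡ I (mod 10)] column 2: given T=4, I=5, carry-in 1, and digits 1,4,5,9 already taken and all letters distinct, F+T≡I (mod 10) forces F=0. So F=0.
Step 6. [col 3: W + G ≡ Y (mod 10)] column 3 (W + G ≡ Y (mod 10), carry-in 0) doesn't pin Y yet; pick Y=2 and continue ⇒ Y=2.
Step 7. [col 3: W + G ≡ Y (mod 10)] from column 3 (W=9, Y=2, carry-in 0, digits 0,1,2,4,5,9 already taken and all letters distinct): G must equal 3 ⇒ G=3.
Step 8. [col 4: Y + U ≡ D (mod 10)] from column 4 (Y=2, D=1, carry-in 1, digits 0,1,2,3,4,5,9 already taken and all letters distinct): U must equal 8 ⇒ U=8.
Step 9. [col 5: Y + G ≡ M (mod 10)] in column 5 we have Y+G≡M with carry-in 1; given Y=2, G=3 and digits 0,1,2,3,4,5,8,9 already taken and all letters distinct, that pins M to 6, so M=6.

Answer: D=1, F=0, G=3, I=5, M=6, T=4, U=8, W=9, Y=2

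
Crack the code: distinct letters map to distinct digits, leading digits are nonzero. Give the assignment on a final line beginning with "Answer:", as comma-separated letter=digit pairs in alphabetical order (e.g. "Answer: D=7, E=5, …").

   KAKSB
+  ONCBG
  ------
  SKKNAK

Step 1. [S] S is the leading digit of a 6-digit sum of two 5-digit numbers; the final carry is exactly 1. So S=1.
Step 2. [col 1: B + G ≡ K (mod 10)] several values work for B in column 1 (B + G ≡ K (mod 10), carry-in 0); try B=6, so B=6.
Step 3. [col 1: B + G ≡ K (mod 10)] column 1 (B + G ≡ K (mod 10), carry-in 0) doesn't pin G yet; pick G=7 and continue ⇒ G=7.
Step 4. [col 1: B + G ≡ K (mod 10)] column 1 reads B+G+carry(0)=K with B=6, G=7; with digits 1,6,7 already taken and all letters distinct, the only value for K is 3, so K=3.
Step 5. [col 2: S + B ≡ A (mod 10)] column 2: given S=1, B=6, carry-in 1, and digits 1,3,6,7 already taken and all letters distinct, S+B≡A (mod 10) forces A=8. So A=8.
Step 6. [col 3: K + C ≡ N (mod 10)] no forcing yet in column 3 (carry-in 0); N=5 is free and consistent — try it ⇒ N=5.
Step 7. [col 3: K + C ≡ N (mod 10)] column 3: given K=3, N=5, carry-in 0, and digits 1,3,5,6,7,8 already taken and all letters distinct, K+C≡N (mod 10) forces C=2, so C=2.
Step 8. [col 5: K + O ≡ K (mod 10)] column 5: given K=3, carry-in 1, and digits 1,2,3,5,6,7,8 already taken and all letters distinct, K+O≡K (mod 10) forces O=9. So O=9.

Answer: A=8, B=6, C=2, G=7, K=3, N=5, O=9, S=1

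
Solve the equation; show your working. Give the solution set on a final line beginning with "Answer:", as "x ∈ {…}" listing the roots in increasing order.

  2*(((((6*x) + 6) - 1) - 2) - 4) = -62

Step 1. [2*(((((6*x) + 6) - 1) - 2) - 4) = -62] 2·(inner) — divide through by 2 ⇒ div: ((((6*x) + 6) - 1) - 2) - 4 = -31.
Step 2. [((((6*x) + 6) - 1) - 2) - 4 = -31] peel the -4: add 4 from each side. So sub: (((6*x) + 6) - 1) - 2 = -27.
Step 3. [(((6*x) + 6) - 1) - 2 = -27] 2 comes off first (add 2). So sub: ((6*x) + 6) - 1 = -25.
Step 4. [((6*x) + 6) - 1 = -25] add 1: x sits inside (… - 1). So sub: (6*x) + 6 = -24.
Step 5. [(6*x) + 6 = -24] common factor 6 (LHS and -24) — divide through, so factor: x + 1 = -4.
Step 6. [x + 1 = -4] peel the +1: subtract 1 from each side. So sub: x = -5.

Answer: x ∈ {-5}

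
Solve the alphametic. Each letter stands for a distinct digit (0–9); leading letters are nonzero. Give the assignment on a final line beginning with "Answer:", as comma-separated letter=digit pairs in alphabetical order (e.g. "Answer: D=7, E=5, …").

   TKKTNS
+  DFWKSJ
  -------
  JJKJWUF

Step 1. [col 1: S + J ≡ F (mod 10)] column 1 (S + J ≡ F (mod 10), carry-in 0) doesn't pin J yet; pick J=1 and continue. So J=1.
Step 2. [col 1: S + J ≡ F (mod 10)] F=9 is one option consistent with column 1 (S + J ≡ F (mod 10), carry-in 0) — take it, so F=9.
Step 3. [col 1: S + J ≡ F (mod 10)] column 1: given J=1, F=9, carry-in 0, and digits 1,9 already taken and all letters distinct, S+J≡F (mod 10) forces S=8 ⇒ S=8.
Step 4. [col 2: N + S ≡ U (mod 10)] no forcing yet in column 2 (carry-in 0); U=0 is free and consistent — try it ⇒ U=0.
Step 5. [col 2: N + S ≡ U (mod 10)] column 2 reads N+S+carry(0)=U with S=8, U=0; with digits 0,1,8,9 already taken and all letters distinct, the only value for N is 2 ⇒ N=2.
Step 6. [col 3: T + K ≡ W (mod 10)] no forcing yet in column 3 (carry-in 1); W=4 is free and consistent — try it, so W=4.
Step 7. [col 3: T + K ≡ W (mod 10)] K=6 is one option consistent with column 3 (T + K ≡ W (mod 10), carry-in 1) — take it, so K=6.
Step 8. [col 3: T + K ≡ W (mod 10)] column 3 reads T+K+carry(1)=W with K=6, W=4; with digits 0,1,2,4,6,8,9 already taken and all letters distinct, the only value for T is 7. So T=7.
Step 9. [col 6: T + D ≡ J (mod 10)] column 6: given T=7, J=1, carry-in 1, and digits 0,1,2,4,6,7,8,9 already taken and all letters distinct, T+D≡J (mod 10) forces D=3 ⇒ D=3.

Answer: D=3, F=9, J=1, K=6, N=2, S=8, T=7, U=0, W=4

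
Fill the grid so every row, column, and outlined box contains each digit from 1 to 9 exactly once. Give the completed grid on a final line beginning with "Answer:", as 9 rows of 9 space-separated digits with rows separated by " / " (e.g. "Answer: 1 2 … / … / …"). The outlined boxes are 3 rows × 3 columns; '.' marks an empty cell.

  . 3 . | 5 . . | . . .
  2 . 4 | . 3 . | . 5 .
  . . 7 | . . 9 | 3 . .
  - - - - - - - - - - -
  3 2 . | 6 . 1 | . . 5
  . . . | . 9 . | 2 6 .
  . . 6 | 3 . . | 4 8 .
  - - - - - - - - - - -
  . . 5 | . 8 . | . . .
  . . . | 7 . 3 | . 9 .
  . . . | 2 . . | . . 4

Step 1. [r4c3∈{8,9}] row 4 places 8 nowhere but r4c3, so r4c3=8.
Step 2. [r5c3∈{1}] r5c3's peers cover all but 1, so r5c3=1.
Step 3. [r6c9∈{1,7,9}] 1 has one home in row 6: r6c9. So r6c9=1.
Step 4. [r4c8∈{7}] r4c8's peers cover all but 7. So r4c8=7.
Step 5. [r4c5∈{4}] r4c5's peers cover all but 4. So r4c5=4.
Step 6. [r1c3∈{9}] r1c3's peers cover all but 9. So r1c3=9.
Step 7. [r2c9∈{6,7,8,9}] in col 9, 9 fits only at r2c9, so r2c9=9.
Step 8. [r7c4∈{1,4,9}] r7c4 is the only open cell in col 4 admitting 9. So r7c4=9.
Step 9. [r7c6∈{4,6}] box 8 places 4 nowhere but r7c6 ⇒ r7c6=4.
Step 10. [r5c4∈{8}] nothing but 8 survives at r5c4 ⇒ r5c4=8.
Step 11. [r2c4∈{1}] nothing but 1 survives at r2c4. So r2c4=1.
Step 12. [r1c8∈{1,2,4}] across row 1, 4 lands solely at r1c8. So r1c8=4.
Step 13. [r7c9∈{2,3,6,7}] r7c1, r7c2, r7c7 in row 7 together hold only {1,6,7}; those three values are spoken for ⇒ r7c9≠6.
Step 14. [r9c3∈{3}] r9c3 has the single candidate 3, so r9c3=3.
Step 15. [r9c8∈{1}] nothing but 1 survives at r9c8 ⇒ r9c8=1.
Step 16. [r1c7∈{1,6,7,8}] col 7 places 1 nowhere but r1c7, so r1c7=1.
Step 17. [r3c8∈{2}] r3c8 has the single candidate 2, so r3c8=2.
Step 18. [r3c5∈{6}] r3c5 has the single candidate 6 ⇒ r3c5=6.
Step 19. [r3c9∈{8}] r3c9's peers cover all but 8 ⇒ r3c9=8.
Step 20. [r9c5∈{5}] r9c5 is down to just 5, so r9c5=5.
Step 21. [r7c9∈{2,3,7}] row 7 places 2 nowhere but r7c9. So r7c9=2.
Step 22. [r8c9∈{6}] nothing but 6 survives at r8c9 ⇒ r8c9=6.
Step 23. [r7c7∈{7}] nothing but 7 survives at r7c7 ⇒ r7c7=7.
Step 24. [r2c6∈{7,8}] across row 2, 7 lands solely at r2c6. So r2c6=7.
Step 25. [r2c2∈{6,8}] in row 2, 8 fits only at r2c2, so r2c2=8.
Step 26. [r5c6∈{5}] r5c6 is down to just 5, so r5c6=5.
Step 27. [r6c5∈{2,7}] col 5 places 7 nowhere but r6c5 ⇒ r6c5=7.
Step 28. [r1c1∈{6}] r1c1's peers cover all but 6. So r1c1=6.
Step 29. [r7c1∈{1}] nothing but 1 survives at r7c1, so r7c1=1.
Step 30. [r9c7∈{8}] r9c7's peers cover all but 8 ⇒ r9c7=8.
Step 31. [r3c1∈{5}] only 5 remains possible at r3c1, so r3c1=5.
Step 32. [r6c1∈{9}] only 9 remains possible at r6c1. So r6c1=9.
Step 33. [r8c2∈{4}] nothing but 4 survives at r8c2. So r8c2=4.
Step 34. [r9c1∈{7}] nothing but 7 survives at r9c1, so r9c1=7.
Step 35. [r9c2∈{6,9}] r9c2 is the only open cell in row 9 admitting 9 ⇒ r9c2=9.
Step 36. [r1c6∈{2,8}] r1c6 is the only open cell in row 1 admitting 8, so r1c6=8.
Step 37. [r7c8∈{3}] r7c8 is down to just 3. So r7c8=3.
Step 38. [r5c2∈{7}] r5c2's peers cover all but 7. So r5c2=7.
Step 39. [r1c5∈{2}] r1c5 is down to just 2, so r1c5=2.
Step 40. [r6c6∈{2}] nothing but 2 survives at r6c6 ⇒ r6c6=2.
Step 41. [r2c7∈{6}] only 6 remains possible at r2c7 ⇒ r2c7=6.
Step 42. [r5c9∈{3}] nothing but 3 survives at r5c9, so r5c9=3.
Step 43. [r4c7∈{9}] nothing but 9 survives at r4c7. So r4c7=9.
Step 44. [r3c2∈{1}] only 1 remains possible at r3c2. So r3c2=1.
Step 45. [r7c2∈{6}] r7c2's peers cover all but 6, so r7c2=6.
Step 46. [r3c4∈{4}] r3c4 is down to just 4. So r3c4=4.
Step 47. [r8c3∈{2}] only 2 remains possible at r8c3. So r8c3=2.
Step 48. [r6c2∈{5}] only 5 remains possible at r6c2, so r6c2=5.
Step 49. [r8c7∈{5}] r8c7 has the single candidate 5. So r8c7=5.
Step 50. [r9c6∈{6}] only 6 remains possible at r9c6 ⇒ r9c6=6.
Step 51. [r1c9∈{7}] only 7 remains possible at r1c9, so r1c9=7.
Step 52. [r8c5∈{1}] r8c5's peers cover all but 1, so r8c5=1.
Step 53. [r5c1∈{4}] r5c1 is down to just 4 ⇒ r5c1=4.
Step 54. [r8c1∈{8}] nothing but 8 survives at r8c1 ⇒ r8c1=8.

Answer: 6 3 9 5 2 8 1 4 7 / 2 8 4 1 3 7 6 5 9 / 5 1 7 4 6 9 3 2 8 / 3 2 8 6 4 1 9 7 5 / 4 7 1 8 9 5 2 6 3 / 9 5 6 3 7 2 4 8 1 / 1 6 5 9 8 4 7 3 2 / 8 4 2 7 1 3 5 9 6 / 7 9 3 2 5 6 8 1 4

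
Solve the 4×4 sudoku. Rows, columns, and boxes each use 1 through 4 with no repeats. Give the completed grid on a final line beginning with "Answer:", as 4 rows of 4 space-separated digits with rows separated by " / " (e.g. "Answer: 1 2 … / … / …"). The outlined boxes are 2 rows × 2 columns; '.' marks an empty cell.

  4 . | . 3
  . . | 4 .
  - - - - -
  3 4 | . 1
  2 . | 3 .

Step 1. [r2c2∈{1,2,3}] row 2 places 3 nowhere but r2c2. So r2c2=3.
Step 2. [r1c3∈{1,2}] in col 3, 1 fits only at r1c3. So r1c3=1.
Step 3. [r4c4∈{4}] nothing but 4 survives at r4c4 ⇒ r4c4=4.
Step 4. [r4c2∈{1}] r4c2 has the single candidate 1, so r4c2=1.
Step 5. [r2c4∈{2}] r2c4 is down to just 2. So r2c4=2.
Step 6. [r2c1∈{1}] r2c1 is down to just 1, so r2c1=1.
Step 7. [r3c3∈{2}] only 2 remains possible at r3c3. So r3c3=2.
Step 8. [r1c2∈{2}] nothing but 2 survives at r1c2 ⇒ r1c2=2.

Answer: 4 2 1 3 / 1 3 4 2 / 3 4 2 1 / 2 1 3 4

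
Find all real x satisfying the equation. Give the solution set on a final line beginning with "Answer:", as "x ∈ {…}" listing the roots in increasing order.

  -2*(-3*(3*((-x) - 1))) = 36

Step 1. [-2*(-3*(3*((-x) - 1))) = 36] -2·(inner) — divide through by -2. So div: -3*(3*((-x) - 1)) = -18.
Step 2. [-3*(3*((-x) - 1)) = -18] -3 out front; divide by -3 ⇒ div: 3*((-x) - 1) = 6.
Step 3. [3*((-x) - 1) = 6] leading coefficient 3: divide by 3 ⇒ div: (-x) - 1 = 2.
Step 4. [(-x) - 1 = 2] peel the -1: add 1 from each side, so sub: -x = 3.
Step 5. [-x = 3] flip signs both sides, so neg: x = -3.

Answer: x ∈ {-3}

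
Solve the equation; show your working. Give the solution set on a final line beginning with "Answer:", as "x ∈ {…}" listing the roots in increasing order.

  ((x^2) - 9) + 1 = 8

Step 1. [((x^2) - 9) + 1 = 8] +1 is outermost — subtract 1 both sides. So sub: (x^2) - 9 = 7.
Step 2. [(x^2) - 9 = 7] add 9: x sits inside (… - 9), so sub: x^2 = 16.
Step 3. [x^2 = 16] √ both sides: 16 ≥ 0 gives two branches ⇒ sqrt: x = 4 or -4.

Answer: x ∈ {-4, 4}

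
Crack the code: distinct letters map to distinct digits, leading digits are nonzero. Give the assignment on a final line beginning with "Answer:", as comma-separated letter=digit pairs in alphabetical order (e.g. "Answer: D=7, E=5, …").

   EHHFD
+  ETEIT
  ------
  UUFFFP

Step 1. [col 1: D + T ≡ P (mod 10)] column 1 (D + T ≡ P (mod 10), carry-in 0) doesn't pin D yet; pick D=2 and continue, so D=2.
Step 2. [U] U is the leading digit of a 6-digit sum of two 5-digit numbers; the final carry is exactly 1 ⇒ U=1.
Step 3. [col 1: D + T ≡ P (mod 10)] P=6 is one option consistent with column 1 (D + T ≡ P (mod 10), carry-in 0) — take it, so P=6.
Step 4. [col 1: D + T ≡ P (mod 10)] in column 1 we have D+T≡P with carry-in 0; given D=2, P=6 and digits 1,2,6 already taken and all letters distinct, that pins T to 4 ⇒ T=4.
Step 5. [col 2: F + I ≡ F (mod 10)] from column 2 (nothing yet, carry-in 0, digits 1,2,4,6 already taken and all letters distinct): I must equal 0 ⇒ I=0.
Step 6. [col 2: F + I ≡ F (mod 10)] no forcing yet in column 2 (carry-in 0); F=3 is free and consistent — try it, so F=3.
Step 7. [col 3: H + E ≡ F (mod 10)] E=5 is one option consistent with column 3 (H + E ≡ F (mod 10), carry-in 0) — take it ⇒ E=5.
Step 8. [col 3: H + E ≡ F (mod 10)] from column 3 (E=5, F=3, carry-in 0, digits 0,1,2,3,4,5,6 already taken and all letters distinct): H must equal 8, so H=8.

Answer: D=2, E=5, F=3, H=8, I=0, P=6, T=4, U=1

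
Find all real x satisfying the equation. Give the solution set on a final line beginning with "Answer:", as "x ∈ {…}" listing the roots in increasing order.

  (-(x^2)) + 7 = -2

Step 1. [(-(x^2)) + 7 = -2] subtract 7: x sits inside (… + 7). So sub: -(x^2) = -9.
Step 2. [-(x^2) = -9] flip signs both sides, so neg: x^2 = 9.
Step 3. [x^2 = 9] LHS squared, RHS 9 ≥ 0: apply √ (±), so sqrt: x = 3 or -3.

Answer: x ∈ {-3, 3}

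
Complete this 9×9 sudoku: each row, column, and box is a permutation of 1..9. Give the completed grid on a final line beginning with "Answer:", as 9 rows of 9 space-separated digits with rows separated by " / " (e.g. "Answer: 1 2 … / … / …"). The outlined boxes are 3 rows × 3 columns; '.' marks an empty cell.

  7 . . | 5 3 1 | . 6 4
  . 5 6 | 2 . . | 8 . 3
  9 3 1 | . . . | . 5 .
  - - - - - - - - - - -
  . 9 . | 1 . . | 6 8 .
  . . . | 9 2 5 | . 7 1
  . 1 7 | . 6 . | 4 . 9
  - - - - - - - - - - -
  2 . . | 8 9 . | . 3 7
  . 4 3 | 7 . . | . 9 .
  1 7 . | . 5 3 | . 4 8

Step 1. [r6c1∈{3,5,8}] row 6 places 5 nowhere but r6c1, so r6c1=5.
Step 2. [r3c4∈{4,6}] col 4 places 4 nowhere but r3c4, so r3c4=4.
Step 3. [r3c6∈{6,7,8}] row 3 places 6 nowhere but r3c6 ⇒ r3c6=6.
Step 4. [r9c7∈{2}] r9c7 has the single candidate 2, so r9c7=2.
Step 5. [r4c5∈{4,7}] across col 5, 4 lands solely at r4c5 ⇒ r4c5=4.
Step 6. [r1c2∈{2,8}] across col 2, 2 lands solely at r1c2, so r1c2=2.
Step 7. [r5c2∈{6,8}] across col 2, 8 lands solely at r5c2, so r5c2=8.
Step 8. [r5c1∈{3,4,6}] r5c1 is the only open cell in row 5 admitting 6 ⇒ r5c1=6.
Step 9. [r7c7∈{1,5}] row 7 places 1 nowhere but r7c7 ⇒ r7c7=1.
Step 10. [r4c9∈{2,5}] r4c9 is the only open cell in row 4 admitting 5. So r4c9=5.
Step 11. [r2c5∈{7}] r2c5 is down to just 7 ⇒ r2c5=7.
Step 12. [r1c3∈{8}] r1c3's peers cover all but 8, so r1c3=8.
Step 13. [r8c9∈{6}] r8c9 has the single candidate 6 ⇒ r8c9=6.
Step 14. [r5c7∈{3}] nothing but 3 survives at r5c7, so r5c7=3.
Step 15. [r4c1∈{3}] r4c1 has the single candidate 3. So r4c1=3.
Step 16. [r1c7∈{9}] r1c7's peers cover all but 9, so r1c7=9.
Step 17. [r4c3∈{2}] r4c3 is down to just 2, so r4c3=2.
Step 18. [r6c8∈{2}] nothing but 2 survives at r6c8. So r6c8=2.
Step 19. [r2c6∈{9}] r2c6's peers cover all but 9 ⇒ r2c6=9.
Step 20. [r3c7∈{7}] r3c7 has the single candidate 7, so r3c7=7.
Step 21. [r8c5∈{1}] only 1 remains possible at r8c5, so r8c5=1.
Step 22. [r8c6∈{2}] only 2 remains possible at r8c6 ⇒ r8c6=2.
Step 23. [r2c8∈{1}] r2c8 has the single candidate 1, so r2c8=1.
Step 24. [r9c4∈{6}] r9c4 has the single candidate 6. So r9c4=6.
Step 25. [r3c5∈{8}] only 8 remains possible at r3c5, so r3c5=8.
Step 26. [r8c1∈{8}] r8c1 has the single candidate 8, so r8c1=8.
Step 27. [r7c2∈{6}] nothing but 6 survives at r7c2 ⇒ r7c2=6.
Step 28. [r6c4∈{3}] r6c4 has the single candidate 3. So r6c4=3.
Step 29. [r7c6∈{4}] r7c6's peers cover all but 4. So r7c6=4.
Step 30. [r5c3∈{4}] only 4 remains possible at r5c3. So r5c3=4.
Step 31. [r4c6∈{7}] only 7 remains possible at r4c6, so r4c6=7.
Step 32. [r7c3∈{5}] r7c3 is down to just 5 ⇒ r7c3=5.
Step 33. [r8c7∈{5}] nothing but 5 survives at r8c7 ⇒ r8c7=5.
Step 34. [r3c9∈{2}] r3c9's peers cover all but 2 ⇒ r3c9=2.
Step 35. [r9c3∈{9}] r9c3 has the single candidate 9. So r9c3=9.
Step 36. [r6c6∈{8}] r6c6 is down to just 8, so r6c6=8.
Step 37. [r2c1∈{4}] r2c1's peers cover all but 4 ⇒ r2c1=4.

Answer: 7 2 8 5 3 1 9 6 4 / 4 5 6 2 7 9 8 1 3 / 9 3 1 4 8 6 7 5 2 / 3 9 2 1 4 7 6 8 5 / 6 8 4 9 2 5 3 7 1 / 5 1 7 3 6 8 4 2 9 / 2 6 5 8 9 4 1 3 7 / 8 4 3 7 1 2 5 9 6 / 1 7 9 6 5 3 2 4 8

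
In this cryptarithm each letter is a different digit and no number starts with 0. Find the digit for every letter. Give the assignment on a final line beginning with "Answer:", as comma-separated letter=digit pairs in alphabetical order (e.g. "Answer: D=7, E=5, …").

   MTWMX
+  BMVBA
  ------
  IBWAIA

Step 1. [I] I is the leading digit of a 6-digit sum of two 5-digit numbers; the final carry is exactly 1, so I=1.
Step 2. [col 1: X + A ≡ A (mod 10)] column 1 reads X+A+carry(0)=A with nothing yet; with digits 1 already taken and all letters distinct, the only value for X is 0. So X=0.
Step 3. [col 1: X + A ≡ A (mod 10)] A=8 is one option consistent with column 1 (X + A ≡ A (mod 10), carry-in 0) — take it ⇒ A=8.
Step 4. [col 2: M + B ≡ I (mod 10)] several values work for B in column 2 (M + B ≡ I (mod 10), carry-in 0); try B=2. So B=2.
Step 5. [col 2: M + B ≡ I (mod 10)] column 2: given B=2, I=1, carry-in 0, and digits 0,1,2,8 already taken and all letters distinct, M+B≡I (mod 10) forces M=9 ⇒ M=9.
Step 6. [col 3: W + V ≡ A (mod 10)] no forcing yet in column 3 (carry-in 1); V=3 is free and consistent — try it, so V=3.
Step 7. [col 3: W + V ≡ A (mod 10)] from column 3 (V=3, A=8, carry-in 1, digits 0,1,2,3,8,9 already taken and all letters distinct): W must equal 4, so W=4.
Step 8. [col 4: T + M ≡ W (mod 10)] column 4: given M=9, W=4, carry-in 0, and digits 0,1,2,3,4,8,9 already taken and all letters distinct, T+M≡W (mod 10) forces T=5. So T=5.

Answer: A=8, B=2, I=1, M=9, T=5, V=3, W=4, X=0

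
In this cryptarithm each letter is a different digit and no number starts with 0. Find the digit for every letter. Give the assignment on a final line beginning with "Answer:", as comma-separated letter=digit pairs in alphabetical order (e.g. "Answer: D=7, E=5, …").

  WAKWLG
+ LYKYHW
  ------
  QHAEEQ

Step 1. [col 1: G + W ≡ Q (mod 10)] several values work for W in column 1 (G + W ≡ Q (mod 10), carry-in 0); try W=1 ⇒ W=1.
Step 2. [col 1: G + W ≡ Q (mod 10)] no forcing yet in column 1 (carry-in 0); Q=4 is free and consistent — try it. So Q=4.
Step 3. [col 1: G + W ≡ Q (mod 10)] column 1 reads G+W+carry(0)=Q with W=1, Q=4; with digits 1,4 already taken and all letters distinct, the only value for G is 3 ⇒ G=3.
Step 4. [col 2: L + H ≡ E (mod 10)] several values work for H in column 2 (L + H ≡ E (mod 10), carry-in 0); try H=5 ⇒ H=5.
Step 5. [col 2: L + H ≡ E (mod 10)] no forcing yet in column 2 (carry-in 0); E=7 is free and consistent — try it. So E=7.
Step 6. [col 2: L + H ≡ E (mod 10)] from column 2 (H=5, E=7, carry-in 0, digits 1,3,4,5,7 already taken and all letters distinct): L must equal 2. So L=2.
Step 7. [col 3: W + Y ≡ E (mod 10)] in column 3 we have W+Y≡E with carry-in 0; given W=1, E=7 and digits 1,2,3,4,5,7 already taken and all letters distinct, that pins Y to 6 ⇒ Y=6.
Step 8. [col 4: K + K ≡ A (mod 10)] column 4: given nothing yet, carry-in 0, and digits 1,2,3,4,5,6,7 already taken and all letters distinct, K+K≡A (mod 10) forces K=9 ⇒ K=9.
Step 9. [col 4: K + K ≡ A (mod 10)] from column 4 (K=9, carry-in 0, digits 1,2,3,4,5,6,7,9 already taken and all letters distinct): A must equal 8, so A=8.

Answer: A=8, E=7, G=3, H=5, K=9, L=2, Q=4, W=1, Y=6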